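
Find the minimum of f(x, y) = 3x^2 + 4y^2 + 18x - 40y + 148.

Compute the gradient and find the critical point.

f(x,y) = 3x^2 + 4y^2 + 18x - 40y + 148
df/dx = 6x + (18) = 0  =>  x = -3
df/dy = 8y + (-40) = 0  =>  y = 5
f(-3, 5) = 3*(-3)^2 + 4*(5)^2 + 18*(-3) + -40*(5) + 148 = 21
Hessian is diagonal with entries 6, 8 > 0, so this is a minimum.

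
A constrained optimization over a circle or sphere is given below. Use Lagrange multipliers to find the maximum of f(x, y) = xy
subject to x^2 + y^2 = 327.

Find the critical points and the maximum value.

Lagrange conditions: y = 2*lambda*x and x = 2*lambda*y
If x = 0 then y = 0, violating the constraint, so x, y != 0.
Dividing: y/x = x/y => x^2 = y^2 => y = x or y = -x
Constraint: 2x^2 = 327 => x^2 = 327/2 => x = +/-sqrt(327/2)
Critical points: (sqrt(327/2), sqrt(327/2)), (-sqrt(327/2), -sqrt(327/2)), (sqrt(327/2), -sqrt(327/2)), (-sqrt(327/2), sqrt(327/2))
  y = x:  xy = x^2 = 327/2  at (sqrt(327/2), sqrt(327/2)) and (-sqrt(327/2), -sqrt(327/2))
  y = -x: xy = -x^2 = -327/2 at (sqrt(327/2), -sqrt(327/2)) and (-sqrt(327/2), sqrt(327/2))
Maximum xy = 327/2 at (sqrt(327/2), sqrt(327/2)) and (-sqrt(327/2), -sqrt(327/2))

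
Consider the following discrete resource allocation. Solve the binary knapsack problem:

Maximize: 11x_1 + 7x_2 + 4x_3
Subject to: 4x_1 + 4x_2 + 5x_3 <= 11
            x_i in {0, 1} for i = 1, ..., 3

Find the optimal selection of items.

Items: item 1 (v=11, w=4), item 2 (v=7, w=4), item 3 (v=4, w=5)
Capacity: 11
Checking all 8 subsets (w = total weight, v = total value):
  {}: w = 0, v = 0
  {1}: w = 4, v = 11
  {2}: w = 4, v = 7
  {3}: w = 5, v = 4
  {1, 2}: w = 8, v = 18
  {1, 3}: w = 9, v = 15
  {2, 3}: w = 9, v = 11
  {1, 2, 3}: w = 13 > 11, infeasible
Best feasible subset: items [1, 2]
Total weight: 8 <= 11, total value: 18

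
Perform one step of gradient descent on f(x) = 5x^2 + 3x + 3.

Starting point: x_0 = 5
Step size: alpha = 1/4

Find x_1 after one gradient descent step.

f(x) = 5x^2 + 3x + 3
f'(x) = 10x + 3
f'(5) = 10*5 + (3) = 53
x_1 = x_0 - alpha * f'(x_0) = 5 - 1/4 * 53 = -33/4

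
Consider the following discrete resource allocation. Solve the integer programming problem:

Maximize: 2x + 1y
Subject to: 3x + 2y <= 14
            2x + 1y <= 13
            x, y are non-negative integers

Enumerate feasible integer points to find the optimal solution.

Constraint 1: 3x + 2y <= 14
Constraint 2: 2x + 1y <= 13
Feasible x range (need y >= 0): 0 <= x <= min(14/3, 13/2) => x in {0, ..., 4}.
Enumerate feasible integer points row by row (the coefficient of y is 1 > 0, so for each x the largest feasible y gives the best value):
  x = 0: y <= min((14 - 3*0)/2, (13 - 2*0)/1) => y in {0, ..., 7}; best 2*0 + 1*7 = 7
  x = 1: y <= min((14 - 3*1)/2, (13 - 2*1)/1) => y in {0, ..., 5}; best 2*1 + 1*5 = 7
  x = 2: y <= min((14 - 3*2)/2, (13 - 2*2)/1) => y in {0, ..., 4}; best 2*2 + 1*4 = 8
  x = 3: y <= min((14 - 3*3)/2, (13 - 2*3)/1) => y in {0, ..., 2}; best 2*3 + 1*2 = 8
  x = 4: y <= min((14 - 3*4)/2, (13 - 2*4)/1) => y in {0, ..., 1}; best 2*4 + 1*1 = 9
The maximum 2x + 1y = 9 is achieved at x = 4, y = 1.
Check: 3*4 + 2*1 = 14 <= 14 and 2*4 + 1*1 = 9 <= 13.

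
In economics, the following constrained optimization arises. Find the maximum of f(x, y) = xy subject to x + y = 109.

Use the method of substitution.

Substitute y = 109 - x into f(x,y) = xy:
g(x) = x(109 - x) = 109x - x^2
g'(x) = 109 - 2x = 0  =>  x = 109/2
y = 109 - 109/2 = 109/2
Maximum value = (109/2) * (109/2) = 11881/4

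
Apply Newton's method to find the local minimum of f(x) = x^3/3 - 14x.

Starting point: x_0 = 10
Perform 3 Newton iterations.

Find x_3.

f(x) = x^3/3 - 14x
f'(x) = x^2 - 14, f''(x) = 2x
Newton update: x_{n+1} = x_n - (x_n^2 - 14)/(2*x_n)
Step 1: x_0 = 10, f'=86, f''=20, x_1 = 57/10
Step 2: x_1 = 57/10, f'=1849/100, f''=57/5, x_2 = 4649/1140
Step 3: x_2 = 4649/1140, f'=3418801/1299600, f''=4649/570, x_3 = 39807601/10599720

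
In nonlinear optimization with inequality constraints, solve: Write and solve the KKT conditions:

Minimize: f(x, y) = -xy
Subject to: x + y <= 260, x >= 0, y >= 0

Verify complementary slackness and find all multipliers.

Problem: min -xy s.t. x + y <= 260 (multiplier lambda), x >= 0 (mu_x), y >= 0 (mu_y)
KKT stationarity: -y + lambda - mu_x = 0, -x + lambda - mu_y = 0, with lambda, mu_x, mu_y >= 0
Complementary slackness: lambda*(x + y - 260) = 0, mu_x*x = 0, mu_y*y = 0
If lambda = 0: y = -mu_x <= 0 and x = -mu_y <= 0 force x = y = 0 with f = 0; but x = y = 130 is feasible with f = -16900 < 0, so this is not the minimum. Hence lambda > 0 and x + y = 260.
Try x > 0, y > 0 (so mu_x = mu_y = 0): y = lambda, x = lambda => x = y = lambda
x + y = 260 => 2*lambda = 260 => lambda = 130
x* = y* = 130 > 0, consistent with mu_x = mu_y = 0.
(Any feasible point with x = 0 or y = 0 has f = 0 > -16900, so the minimum is not on those boundaries.)
min(-xy) = -16900 (i.e. max xy = 16900)
Multipliers: lambda = 130, mu_x = 0, mu_y = 0
Complementary slackness: lambda*(x + y - 260) = 130*(130 + 130 - 260) = 0, mu_x*x = 0*130 = 0, mu_y*y = 0*130 = 0. Satisfied.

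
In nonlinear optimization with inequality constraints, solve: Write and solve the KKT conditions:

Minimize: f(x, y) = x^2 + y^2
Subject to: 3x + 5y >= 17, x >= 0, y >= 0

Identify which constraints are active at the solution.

KKT conditions for min x^2 + y^2 s.t. 3x + 5y >= 17, x >= 0, y >= 0:
Stationarity: 2x = mu*3 + mu_x, 2y = mu*5 + mu_y, with mu, mu_x, mu_y >= 0
Complementary slackness: mu*(3x + 5y - 17) = 0, mu_x*x = 0, mu_y*y = 0
(0, 0) is infeasible (3*0 + 5*0 < 17), so if mu = 0 stationarity would force x = mu_x/2 >= 0, y = mu_y/2 >= 0 with mu_x*x = mu_y*y = 0, i.e. x = y = 0: contradiction. Hence mu > 0 and 3x + 5y = 17 is active.
Try x > 0, y > 0 (so mu_x = mu_y = 0): x = 3*mu/2, y = 5*mu/2
Substitute: 3*(3*mu/2) + 5*(5*mu/2) = 17
  mu*34/2 = 17 => mu = 1
x* = 3/2 > 0, y* = 5/2 > 0, consistent with mu_x = mu_y = 0.
f is convex and the constraints are linear, so this KKT point is the global minimum.
f* = 17/2
Active constraints: 3x + 5y >= 17 (holds with equality, mu = 1 > 0); x >= 0 and y >= 0 are inactive (mu_x = mu_y = 0).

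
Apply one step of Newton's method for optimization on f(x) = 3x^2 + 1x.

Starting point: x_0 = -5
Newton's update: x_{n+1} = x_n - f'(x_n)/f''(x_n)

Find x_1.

f(x) = 3x^2 + 1x
f'(x) = 6x + (1), f''(x) = 6
Newton step: x_1 = x_0 - f'(x_0)/f''(x_0)
f'(-5) = -29
x_1 = -5 - -29/6 = -1/6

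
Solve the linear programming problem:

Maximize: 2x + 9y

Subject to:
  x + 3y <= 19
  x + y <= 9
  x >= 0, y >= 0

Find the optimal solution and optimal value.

Feasible vertices: (0, 0), (0, 19/3), (4, 5), (9, 0)
Objective 2x + 9y at each:
  (0, 0): 0
  (0, 19/3): 57
  (4, 5): 53
  (9, 0): 18
Maximum is 57 at (0, 19/3).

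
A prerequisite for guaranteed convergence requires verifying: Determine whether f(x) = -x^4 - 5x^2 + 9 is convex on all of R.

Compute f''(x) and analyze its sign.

f(x) = -x^4 - 5x^2 + 9
f'(x) = -4x^3 + -10x
f''(x) = -12x^2 + -10
f''(x) = -12x^2 + -10 <= -10 < 0 for all x
Therefore, f is concave on R.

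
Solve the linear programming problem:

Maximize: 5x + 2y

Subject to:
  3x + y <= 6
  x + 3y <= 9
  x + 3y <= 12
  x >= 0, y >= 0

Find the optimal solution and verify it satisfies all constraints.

Feasible vertices: (0, 0), (0, 3), (9/8, 21/8), (2, 0)
Objective 5x + 2y at each vertex:
  (0, 0): 0
  (0, 3): 6
  (9/8, 21/8): 87/8
  (2, 0): 10
Maximum is 87/8 at (9/8, 21/8).
Verify constraints at (x, y) = (9/8, 21/8):
  3*(9/8) + 1*(21/8) = 6 <= 6 (active)
  1*(9/8) + 3*(21/8) = 9 <= 9 (active)
  1*(9/8) + 3*(21/8) = 9 <= 12
  x = 9/8 >= 0, y = 21/8 >= 0. All constraints satisfied.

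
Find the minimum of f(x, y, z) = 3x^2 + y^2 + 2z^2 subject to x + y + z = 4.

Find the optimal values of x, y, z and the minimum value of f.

Using Lagrange multipliers on f = 3x^2 + y^2 + 2z^2 with constraint x + y + z = 4:
Conditions: 2*3*x = lambda, 2*1*y = lambda, 2*2*z = lambda
So x = lambda/6, y = lambda/2, z = lambda/4
Substituting into constraint: lambda * (11/12) = 4
lambda = 48/11
x = 8/11, y = 24/11, z = 12/11
Minimum value = 96/11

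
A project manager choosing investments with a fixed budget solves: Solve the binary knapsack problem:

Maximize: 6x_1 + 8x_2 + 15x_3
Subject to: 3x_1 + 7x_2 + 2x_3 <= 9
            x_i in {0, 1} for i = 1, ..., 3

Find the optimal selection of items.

Items: item 1 (v=6, w=3), item 2 (v=8, w=7), item 3 (v=15, w=2)
Capacity: 9
Checking all 8 subsets (w = total weight, v = total value):
  {}: w = 0, v = 0
  {1}: w = 3, v = 6
  {2}: w = 7, v = 8
  {3}: w = 2, v = 15
  {1, 2}: w = 10 > 9, infeasible
  {1, 3}: w = 5, v = 21
  {2, 3}: w = 9, v = 23
  {1, 2, 3}: w = 12 > 9, infeasible
Best feasible subset: items [2, 3]
Total weight: 9 <= 9, total value: 23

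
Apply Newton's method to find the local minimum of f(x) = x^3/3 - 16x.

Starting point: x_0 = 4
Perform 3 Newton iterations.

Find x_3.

f(x) = x^3/3 - 16x
f'(x) = x^2 - 16, f''(x) = 2x
Newton update: x_{n+1} = x_n - (x_n^2 - 16)/(2*x_n)
Step 1: x_0 = 4, f'=0, f''=8, x_1 = 4
Step 2: x_1 = 4, f'=0, f''=8, x_2 = 4
Step 3: x_2 = 4, f'=0, f''=8, x_3 = 4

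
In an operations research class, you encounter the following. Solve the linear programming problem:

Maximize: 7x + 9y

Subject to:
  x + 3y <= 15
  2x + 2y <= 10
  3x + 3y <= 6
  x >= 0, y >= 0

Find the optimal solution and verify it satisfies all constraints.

Feasible vertices: (0, 0), (0, 2), (2, 0)
Objective 7x + 9y at each vertex:
  (0, 0): 0
  (0, 2): 18
  (2, 0): 14
Maximum is 18 at (0, 2).
Verify constraints at (x, y) = (0, 2):
  1*0 + 3*2 = 6 <= 15
  2*0 + 2*2 = 4 <= 10
  3*0 + 3*2 = 6 <= 6 (active)
  x = 0 >= 0, y = 2 >= 0. All constraints satisfied.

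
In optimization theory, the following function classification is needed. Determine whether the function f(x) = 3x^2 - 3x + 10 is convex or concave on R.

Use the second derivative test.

f(x) = 3x^2 - 3x + 10
f'(x) = 6x - 3
f''(x) = 6
Since f''(x) = 6 > 0 for all x, f is convex on R.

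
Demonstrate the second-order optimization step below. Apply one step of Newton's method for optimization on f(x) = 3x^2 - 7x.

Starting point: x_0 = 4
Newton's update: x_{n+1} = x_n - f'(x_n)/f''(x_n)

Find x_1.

f(x) = 3x^2 - 7x
f'(x) = 6x + (-7), f''(x) = 6
Newton step: x_1 = x_0 - f'(x_0)/f''(x_0)
f'(4) = 17
x_1 = 4 - 17/6 = 7/6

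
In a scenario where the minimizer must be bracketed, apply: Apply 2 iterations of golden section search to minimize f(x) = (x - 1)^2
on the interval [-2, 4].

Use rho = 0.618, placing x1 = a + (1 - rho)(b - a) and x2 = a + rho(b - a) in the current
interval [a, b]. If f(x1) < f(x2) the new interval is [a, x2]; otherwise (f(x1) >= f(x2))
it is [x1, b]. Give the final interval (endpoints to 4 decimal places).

Golden section search for min of f(x) = (x - 1)^2 on [-2, 4].
Each step: x1 = a + (1 - rho)(b - a), x2 = a + rho(b - a); if f(x1) < f(x2) keep [a, x2], otherwise keep [x1, b].
Step 1: [-2.0000, 4.0000], x1=0.2920 (f=0.5013), x2=1.7080 (f=0.5013); f(x1) = f(x2) (tie, not '<') => keep [0.2920, 4.0000]
Step 2: [0.2920, 4.0000], x1=1.7085 (f=0.5019), x2=2.5835 (f=2.5076); f(x1) < f(x2) => keep [0.2920, 2.5835]
Final interval: [0.2920, 2.5835]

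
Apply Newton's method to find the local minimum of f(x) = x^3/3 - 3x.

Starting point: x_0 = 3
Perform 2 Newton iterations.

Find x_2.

f(x) = x^3/3 - 3x
f'(x) = x^2 - 3, f''(x) = 2x
Newton update: x_{n+1} = x_n - (x_n^2 - 3)/(2*x_n)
Step 1: x_0 = 3, f'=6, f''=6, x_1 = 2
Step 2: x_1 = 2, f'=1, f''=4, x_2 = 7/4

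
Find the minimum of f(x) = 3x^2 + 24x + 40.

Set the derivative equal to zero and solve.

f(x) = 3x^2 + 24x + 40
f'(x) = 6x + (24) = 0
x = -24/6 = -4
f(-4) = -8
Since f''(x) = 6 > 0, this is a minimum.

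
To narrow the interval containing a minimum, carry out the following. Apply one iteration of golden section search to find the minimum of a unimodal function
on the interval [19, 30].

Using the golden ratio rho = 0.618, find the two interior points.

Golden section search on [19, 30].
Golden ratio rho = 0.618 (approx).
Interior points:
  x_1 = 19 + (1-0.618)*11 = 23.2020
  x_2 = 19 + 0.618*11 = 25.7980
Compare f(x_1) and f(x_2) to determine which subinterval to keep.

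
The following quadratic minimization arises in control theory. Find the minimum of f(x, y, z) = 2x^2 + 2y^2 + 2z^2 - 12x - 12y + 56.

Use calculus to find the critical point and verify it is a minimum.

f(x,y,z) = 2x^2 + 2y^2 + 2z^2 - 12x - 12y + 56
df/dx = 4x + (-12) = 0 => x = 3
df/dy = 4y + (-12) = 0 => y = 3
df/dz = 4z + (0) = 0 => z = 0
f(3,3,0) = 2*(3)^2 + 2*(3)^2 + 2*(0)^2 + -12*(3) + -12*(3) + 56 = 20
Hessian is diagonal with entries 4, 4, 4 > 0, confirmed minimum.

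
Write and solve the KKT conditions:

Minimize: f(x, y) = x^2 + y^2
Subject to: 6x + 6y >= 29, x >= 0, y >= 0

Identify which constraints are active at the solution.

KKT conditions for min x^2 + y^2 s.t. 6x + 6y >= 29, x >= 0, y >= 0:
Stationarity: 2x = mu*6 + mu_x, 2y = mu*6 + mu_y, with mu, mu_x, mu_y >= 0
Complementary slackness: mu*(6x + 6y - 29) = 0, mu_x*x = 0, mu_y*y = 0
(0, 0) is infeasible (6*0 + 6*0 < 29), so if mu = 0 stationarity would force x = mu_x/2 >= 0, y = mu_y/2 >= 0 with mu_x*x = mu_y*y = 0, i.e. x = y = 0: contradiction. Hence mu > 0 and 6x + 6y = 29 is active.
Try x > 0, y > 0 (so mu_x = mu_y = 0): x = 6*mu/2, y = 6*mu/2
Substitute: 6*(6*mu/2) + 6*(6*mu/2) = 29
  mu*72/2 = 29 => mu = 29/36
x* = 29/12 > 0, y* = 29/12 > 0, consistent with mu_x = mu_y = 0.
f is convex and the constraints are linear, so this KKT point is the global minimum.
f* = 841/72
Active constraints: 6x + 6y >= 29 (holds with equality, mu = 29/36 > 0); x >= 0 and y >= 0 are inactive (mu_x = mu_y = 0).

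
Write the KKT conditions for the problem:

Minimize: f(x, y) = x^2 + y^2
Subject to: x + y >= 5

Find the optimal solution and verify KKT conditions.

KKT conditions for min x^2 + y^2 s.t. x + y >= 5:
Stationarity: 2x = mu, 2y = mu
So x = y = mu/2.
Complementary slackness: mu*(x + y - 5) = 0
Primal feasibility: x + y >= 5; dual feasibility: mu >= 0
If mu = 0 then x = y = 0, but 0 + 0 < 5 is infeasible, so the constraint is active.
Constraint active: x + y = 2*(mu/2) = 5 => mu = 5
x = y = 5/2, f = 25/2
Verify: stationarity 2*(5/2) = 5 = mu; primal 5/2 + 5/2 = 5 >= 5; dual mu = 5 >= 0; complementary slackness 5*(5 - 5) = 0. All KKT conditions hold.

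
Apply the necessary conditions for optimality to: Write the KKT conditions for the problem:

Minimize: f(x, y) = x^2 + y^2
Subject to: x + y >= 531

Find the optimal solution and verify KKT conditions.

KKT conditions for min x^2 + y^2 s.t. x + y >= 531:
Stationarity: 2x = mu, 2y = mu
So x = y = mu/2.
Complementary slackness: mu*(x + y - 531) = 0
Primal feasibility: x + y >= 531; dual feasibility: mu >= 0
If mu = 0 then x = y = 0, but 0 + 0 < 531 is infeasible, so the constraint is active.
Constraint active: x + y = 2*(mu/2) = 531 => mu = 531
x = y = 531/2, f = 281961/2
Verify: stationarity 2*(531/2) = 531 = mu; primal 531/2 + 531/2 = 531 >= 531; dual mu = 531 >= 0; complementary slackness 531*(531 - 531) = 0. All KKT conditions hold.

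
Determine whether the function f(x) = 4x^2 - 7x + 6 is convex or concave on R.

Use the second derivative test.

f(x) = 4x^2 - 7x + 6
f'(x) = 8x - 7
f''(x) = 8
Since f''(x) = 8 > 0 for all x, f is convex on R.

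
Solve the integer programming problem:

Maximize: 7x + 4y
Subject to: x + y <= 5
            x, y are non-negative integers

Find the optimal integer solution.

Objective: 7x + 4y, constraint: x + y <= 5
Coefficient of x is 7 >= coefficient of y is 4, so allocate the entire budget to x.
Optimal: x = 5, y = 0, value = 35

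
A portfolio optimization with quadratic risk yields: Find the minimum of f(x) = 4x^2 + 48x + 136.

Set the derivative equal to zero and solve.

f(x) = 4x^2 + 48x + 136
f'(x) = 8x + (48) = 0
x = -48/8 = -6
f(-6) = -8
Since f''(x) = 8 > 0, this is a minimum.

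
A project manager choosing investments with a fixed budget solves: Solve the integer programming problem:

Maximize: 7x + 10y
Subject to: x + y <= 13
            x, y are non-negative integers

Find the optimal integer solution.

Objective: 7x + 10y, constraint: x + y <= 13
Coefficient of y is 10 > coefficient of x is 7, so allocate the entire budget to y.
Optimal: x = 0, y = 13, value = 130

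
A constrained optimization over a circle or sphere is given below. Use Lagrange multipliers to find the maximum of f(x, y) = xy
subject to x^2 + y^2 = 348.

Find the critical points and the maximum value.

Lagrange conditions: y = 2*lambda*x and x = 2*lambda*y
If x = 0 then y = 0, violating the constraint, so x, y != 0.
Dividing: y/x = x/y => x^2 = y^2 => y = x or y = -x
Constraint: 2x^2 = 348 => x^2 = 174 => x = +/-sqrt(174)
Critical points: (sqrt(174), sqrt(174)), (-sqrt(174), -sqrt(174)), (sqrt(174), -sqrt(174)), (-sqrt(174), sqrt(174))
  y = x:  xy = x^2 = 174  at (sqrt(174), sqrt(174)) and (-sqrt(174), -sqrt(174))
  y = -x: xy = -x^2 = -174 at (sqrt(174), -sqrt(174)) and (-sqrt(174), sqrt(174))
Maximum xy = 174 at (sqrt(174), sqrt(174)) and (-sqrt(174), -sqrt(174))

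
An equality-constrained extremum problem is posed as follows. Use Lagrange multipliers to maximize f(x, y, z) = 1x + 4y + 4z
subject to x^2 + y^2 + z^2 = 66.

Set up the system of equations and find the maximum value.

Lagrange conditions: 1 = 2*lambda*x, 4 = 2*lambda*y, 4 = 2*lambda*z
So x:1 = y:4 = z:4, i.e. x = 1t, y = 4t, z = 4t
Constraint: t^2*(1^2 + 4^2 + 4^2) = 66
  t^2 * 33 = 66  =>  t = sqrt(2)
Maximum = 1*1t + 4*4t + 4*4t = 33*sqrt(2) = sqrt(2178)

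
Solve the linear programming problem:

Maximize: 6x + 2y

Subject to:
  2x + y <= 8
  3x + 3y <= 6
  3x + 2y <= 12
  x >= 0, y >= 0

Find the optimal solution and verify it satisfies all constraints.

Feasible vertices: (0, 0), (0, 2), (2, 0)
Objective 6x + 2y at each vertex:
  (0, 0): 0
  (0, 2): 4
  (2, 0): 12
Maximum is 12 at (2, 0).
Verify constraints at (x, y) = (2, 0):
  2*2 + 1*0 = 4 <= 8
  3*2 + 3*0 = 6 <= 6 (active)
  3*2 + 2*0 = 6 <= 12
  x = 2 >= 0, y = 0 >= 0. All constraints satisfied.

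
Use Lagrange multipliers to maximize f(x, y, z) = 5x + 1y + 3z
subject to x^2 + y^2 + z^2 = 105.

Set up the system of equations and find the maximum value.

Lagrange conditions: 5 = 2*lambda*x, 1 = 2*lambda*y, 3 = 2*lambda*z
So x:5 = y:1 = z:3, i.e. x = 5t, y = 1t, z = 3t
Constraint: t^2*(5^2 + 1^2 + 3^2) = 105
  t^2 * 35 = 105  =>  t = sqrt(3)
Maximum = 5*5t + 1*1t + 3*3t = 35*sqrt(3) = sqrt(3675)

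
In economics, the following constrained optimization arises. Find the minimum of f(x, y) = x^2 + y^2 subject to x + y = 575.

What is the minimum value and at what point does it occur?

Substitute y = 575 - x into f(x,y) = x^2 + y^2:
g(x) = x^2 + (575 - x)^2 = 2x^2 - 1150x + 330625
g'(x) = 4x - 1150 = 0  =>  x = 575/2
y = 575 - 575/2 = 575/2
Minimum value = (575/2)^2 + (575/2)^2 = 330625/2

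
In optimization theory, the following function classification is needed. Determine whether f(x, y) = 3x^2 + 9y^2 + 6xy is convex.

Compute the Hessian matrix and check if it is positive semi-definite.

f(x,y) = 3x^2 + 9y^2 + 6xy
Hessian H = [[6, 6], [6, 18]]
trace(H) = 24, det(H) = 72
Eigenvalues: (24 +/- sqrt(288)) / 2 = 20.49, 3.515
Since both eigenvalues > 0, f is convex.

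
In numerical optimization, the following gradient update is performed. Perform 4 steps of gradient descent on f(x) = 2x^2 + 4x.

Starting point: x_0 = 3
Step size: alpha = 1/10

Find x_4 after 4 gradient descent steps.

f(x) = 2x^2 + 4x, f'(x) = 4x + (4)
Step 1: f'(3) = 16, x_1 = 3 - 1/10 * 16 = 7/5
Step 2: f'(7/5) = 48/5, x_2 = 7/5 - 1/10 * 48/5 = 11/25
Step 3: f'(11/25) = 144/25, x_3 = 11/25 - 1/10 * 144/25 = -17/125
Step 4: f'(-17/125) = 432/125, x_4 = -17/125 - 1/10 * 432/125 = -301/625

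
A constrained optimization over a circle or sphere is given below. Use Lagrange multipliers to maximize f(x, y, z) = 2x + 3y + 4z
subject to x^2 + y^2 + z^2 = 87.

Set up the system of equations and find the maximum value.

Lagrange conditions: 2 = 2*lambda*x, 3 = 2*lambda*y, 4 = 2*lambda*z
So x:2 = y:3 = z:4, i.e. x = 2t, y = 3t, z = 4t
Constraint: t^2*(2^2 + 3^2 + 4^2) = 87
  t^2 * 29 = 87  =>  t = sqrt(3)
Maximum = 2*2t + 3*3t + 4*4t = 29*sqrt(3) = sqrt(2523)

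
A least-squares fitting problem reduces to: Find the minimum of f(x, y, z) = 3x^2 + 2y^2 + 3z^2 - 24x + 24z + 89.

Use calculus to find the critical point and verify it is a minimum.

f(x,y,z) = 3x^2 + 2y^2 + 3z^2 - 24x + 24z + 89
df/dx = 6x + (-24) = 0 => x = 4
df/dy = 4y + (0) = 0 => y = 0
df/dz = 6z + (24) = 0 => z = -4
f(4,0,-4) = 3*(4)^2 + 2*(0)^2 + 3*(-4)^2 + -24*(4) + 24*(-4) + 89 = -7
Hessian is diagonal with entries 6, 4, 6 > 0, confirmed minimum.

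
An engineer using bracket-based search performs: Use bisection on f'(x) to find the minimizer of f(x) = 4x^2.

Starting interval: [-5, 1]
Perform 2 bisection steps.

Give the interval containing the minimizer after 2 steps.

Finding critical point of f(x) = 4x^2 using bisection on f'(x) = 8x + 0.
f'(x) = 0 when x = 0.
Starting interval: [-5, 1]
Step 1: mid = -2, f'(mid) = -16, new interval = [-2, 1]
Step 2: mid = -1/2, f'(mid) = -4, new interval = [-1/2, 1]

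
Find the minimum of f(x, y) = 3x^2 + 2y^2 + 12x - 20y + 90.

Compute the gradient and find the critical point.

f(x,y) = 3x^2 + 2y^2 + 12x - 20y + 90
df/dx = 6x + (12) = 0  =>  x = -2
df/dy = 4y + (-20) = 0  =>  y = 5
f(-2, 5) = 3*(-2)^2 + 2*(5)^2 + 12*(-2) + -20*(5) + 90 = 28
Hessian is diagonal with entries 6, 4 > 0, so this is a minimum.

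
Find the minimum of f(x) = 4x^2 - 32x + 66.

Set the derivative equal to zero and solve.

f(x) = 4x^2 - 32x + 66
f'(x) = 8x + (-32) = 0
x = 32/8 = 4
f(4) = 2
Since f''(x) = 8 > 0, this is a minimum.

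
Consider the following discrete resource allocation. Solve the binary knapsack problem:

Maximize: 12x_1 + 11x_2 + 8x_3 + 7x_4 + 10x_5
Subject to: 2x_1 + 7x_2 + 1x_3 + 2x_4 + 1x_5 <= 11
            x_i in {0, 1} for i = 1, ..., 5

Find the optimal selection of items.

Items: item 1 (v=12, w=2), item 2 (v=11, w=7), item 3 (v=8, w=1), item 4 (v=7, w=2), item 5 (v=10, w=1)
Capacity: 11
Checking all 32 subsets (w = total weight, v = total value):
  {}: w = 0, v = 0
  {1}: w = 2, v = 12
  {2}: w = 7, v = 11
  {3}: w = 1, v = 8
  {4}: w = 2, v = 7
  {5}: w = 1, v = 10
  {1, 2}: w = 9, v = 23
  {1, 3}: w = 3, v = 20
  {1, 4}: w = 4, v = 19
  {1, 5}: w = 3, v = 22
  {2, 3}: w = 8, v = 19
  {2, 4}: w = 9, v = 18
  {2, 5}: w = 8, v = 21
  {3, 4}: w = 3, v = 15
  {3, 5}: w = 2, v = 18
  {4, 5}: w = 3, v = 17
  {1, 2, 3}: w = 10, v = 31
  {1, 2, 4}: w = 11, v = 30
  {1, 2, 5}: w = 10, v = 33
  {1, 3, 4}: w = 5, v = 27
  {1, 3, 5}: w = 4, v = 30
  {1, 4, 5}: w = 5, v = 29
  {2, 3, 4}: w = 10, v = 26
  {2, 3, 5}: w = 9, v = 29
  {2, 4, 5}: w = 10, v = 28
  {3, 4, 5}: w = 4, v = 25
  {1, 2, 3, 4}: w = 12 > 11, infeasible
  {1, 2, 3, 5}: w = 11, v = 41
  {1, 2, 4, 5}: w = 12 > 11, infeasible
  {1, 3, 4, 5}: w = 6, v = 37
  {2, 3, 4, 5}: w = 11, v = 36
  {1, 2, 3, 4, 5}: w = 13 > 11, infeasible
Best feasible subset: items [1, 2, 3, 5]
Total weight: 11 <= 11, total value: 41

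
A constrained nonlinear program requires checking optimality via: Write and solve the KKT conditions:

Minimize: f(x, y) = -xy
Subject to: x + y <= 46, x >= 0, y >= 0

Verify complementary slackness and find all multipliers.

Problem: min -xy s.t. x + y <= 46 (multiplier lambda), x >= 0 (mu_x), y >= 0 (mu_y)
KKT stationarity: -y + lambda - mu_x = 0, -x + lambda - mu_y = 0, with lambda, mu_x, mu_y >= 0
Complementary slackness: lambda*(x + y - 46) = 0, mu_x*x = 0, mu_y*y = 0
If lambda = 0: y = -mu_x <= 0 and x = -mu_y <= 0 force x = y = 0 with f = 0; but x = y = 23 is feasible with f = -529 < 0, so this is not the minimum. Hence lambda > 0 and x + y = 46.
Try x > 0, y > 0 (so mu_x = mu_y = 0): y = lambda, x = lambda => x = y = lambda
x + y = 46 => 2*lambda = 46 => lambda = 23
x* = y* = 23 > 0, consistent with mu_x = mu_y = 0.
(Any feasible point with x = 0 or y = 0 has f = 0 > -529, so the minimum is not on those boundaries.)
min(-xy) = -529 (i.e. max xy = 529)
Multipliers: lambda = 23, mu_x = 0, mu_y = 0
Complementary slackness: lambda*(x + y - 46) = 23*(23 + 23 - 46) = 0, mu_x*x = 0*23 = 0, mu_y*y = 0*23 = 0. Satisfied.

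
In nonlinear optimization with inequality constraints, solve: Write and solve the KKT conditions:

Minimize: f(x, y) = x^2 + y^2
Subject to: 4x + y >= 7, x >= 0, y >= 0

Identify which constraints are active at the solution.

KKT conditions for min x^2 + y^2 s.t. 4x + 1y >= 7, x >= 0, y >= 0:
Stationarity: 2x = mu*4 + mu_x, 2y = mu*1 + mu_y, with mu, mu_x, mu_y >= 0
Complementary slackness: mu*(4x + y - 7) = 0, mu_x*x = 0, mu_y*y = 0
(0, 0) is infeasible (4*0 + 1*0 < 7), so if mu = 0 stationarity would force x = mu_x/2 >= 0, y = mu_y/2 >= 0 with mu_x*x = mu_y*y = 0, i.e. x = y = 0: contradiction. Hence mu > 0 and 4x + y = 7 is active.
Try x > 0, y > 0 (so mu_x = mu_y = 0): x = 4*mu/2, y = 1*mu/2
Substitute: 4*(4*mu/2) + 1*(1*mu/2) = 7
  mu*17/2 = 7 => mu = 14/17
x* = 28/17 > 0, y* = 7/17 > 0, consistent with mu_x = mu_y = 0.
f is convex and the constraints are linear, so this KKT point is the global minimum.
f* = 49/17
Active constraints: 4x + y >= 7 (holds with equality, mu = 14/17 > 0); x >= 0 and y >= 0 are inactive (mu_x = mu_y = 0).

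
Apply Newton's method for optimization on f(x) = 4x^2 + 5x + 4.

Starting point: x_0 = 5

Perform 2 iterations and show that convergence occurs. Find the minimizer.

f(x) = 4x^2 + 5x + 4, f'(x) = 8x + (5), f''(x) = 8
Step 1: f'(5) = 45, x_1 = 5 - 45/8 = -5/8
Step 2: f'(-5/8) = 0, x_2 = -5/8 (converged)
Newton's method converges in 1 step for quadratics.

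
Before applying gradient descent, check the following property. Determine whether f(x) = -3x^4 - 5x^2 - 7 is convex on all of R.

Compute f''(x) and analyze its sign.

f(x) = -3x^4 - 5x^2 - 7
f'(x) = -12x^3 + -10x
f''(x) = -36x^2 + -10
f''(x) = -36x^2 + -10 <= -10 < 0 for all x
Therefore, f is concave on R.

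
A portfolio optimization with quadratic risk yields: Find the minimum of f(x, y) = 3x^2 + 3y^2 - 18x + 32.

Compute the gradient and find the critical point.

f(x,y) = 3x^2 + 3y^2 - 18x + 32
df/dx = 6x + (-18) = 0  =>  x = 3
df/dy = 6y + (0) = 0  =>  y = 0
f(3, 0) = 3*(3)^2 + 3*(0)^2 + -18*(3) + 32 = 5
Hessian is diagonal with entries 6, 6 > 0, so this is a minimum.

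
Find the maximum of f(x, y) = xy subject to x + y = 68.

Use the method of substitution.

Substitute y = 68 - x into f(x,y) = xy:
g(x) = x(68 - x) = 68x - x^2
g'(x) = 68 - 2x = 0  =>  x = 34
y = 68 - 34 = 34
Maximum value = 34 * 34 = 1156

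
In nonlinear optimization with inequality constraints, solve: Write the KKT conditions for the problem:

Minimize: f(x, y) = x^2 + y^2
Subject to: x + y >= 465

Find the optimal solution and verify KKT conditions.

KKT conditions for min x^2 + y^2 s.t. x + y >= 465:
Stationarity: 2x = mu, 2y = mu
So x = y = mu/2.
Complementary slackness: mu*(x + y - 465) = 0
Primal feasibility: x + y >= 465; dual feasibility: mu >= 0
If mu = 0 then x = y = 0, but 0 + 0 < 465 is infeasible, so the constraint is active.
Constraint active: x + y = 2*(mu/2) = 465 => mu = 465
x = y = 465/2, f = 216225/2
Verify: stationarity 2*(465/2) = 465 = mu; primal 465/2 + 465/2 = 465 >= 465; dual mu = 465 >= 0; complementary slackness 465*(465 - 465) = 0. All KKT conditions hold.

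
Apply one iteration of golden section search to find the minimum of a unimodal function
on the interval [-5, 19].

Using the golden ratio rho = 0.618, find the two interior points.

Golden section search on [-5, 19].
Golden ratio rho = 0.618 (approx).
Interior points:
  x_1 = -5 + (1-0.618)*24 = 4.1680
  x_2 = -5 + 0.618*24 = 9.8320
Compare f(x_1) and f(x_2) to determine which subinterval to keep.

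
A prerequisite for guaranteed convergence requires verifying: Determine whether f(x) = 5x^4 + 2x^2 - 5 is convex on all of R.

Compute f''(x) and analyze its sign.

f(x) = 5x^4 + 2x^2 - 5
f'(x) = 20x^3 + 4x
f''(x) = 60x^2 + 4
f''(x) = 60x^2 + 4 >= 4 > 0 for all x
Therefore, f is convex on R.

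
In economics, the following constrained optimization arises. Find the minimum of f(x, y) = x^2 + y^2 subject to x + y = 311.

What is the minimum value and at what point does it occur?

Substitute y = 311 - x into f(x,y) = x^2 + y^2:
g(x) = x^2 + (311 - x)^2 = 2x^2 - 622x + 96721
g'(x) = 4x - 622 = 0  =>  x = 311/2
y = 311 - 311/2 = 311/2
Minimum value = (311/2)^2 + (311/2)^2 = 96721/2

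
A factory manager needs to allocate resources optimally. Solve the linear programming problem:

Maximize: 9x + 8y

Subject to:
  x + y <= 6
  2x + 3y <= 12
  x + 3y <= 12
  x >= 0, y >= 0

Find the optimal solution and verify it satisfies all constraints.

Feasible vertices: (0, 0), (0, 4), (6, 0)
Objective 9x + 8y at each vertex:
  (0, 0): 0
  (0, 4): 32
  (6, 0): 54
Maximum is 54 at (6, 0).
Verify constraints at (x, y) = (6, 0):
  1*6 + 1*0 = 6 <= 6 (active)
  2*6 + 3*0 = 12 <= 12 (active)
  1*6 + 3*0 = 6 <= 12
  x = 6 >= 0, y = 0 >= 0. All constraints satisfied.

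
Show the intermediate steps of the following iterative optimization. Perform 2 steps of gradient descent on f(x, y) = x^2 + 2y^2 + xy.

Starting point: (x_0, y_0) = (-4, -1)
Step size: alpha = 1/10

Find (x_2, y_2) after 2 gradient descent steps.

f(x,y) = x^2 + 2y^2 + xy
grad_x = 2x + 1y, grad_y = 4y + 1x
Step 1: grad = (-9, -8), (-31/10, -1/5)
Step 2: grad = (-32/5, -39/10), (-123/50, 19/100)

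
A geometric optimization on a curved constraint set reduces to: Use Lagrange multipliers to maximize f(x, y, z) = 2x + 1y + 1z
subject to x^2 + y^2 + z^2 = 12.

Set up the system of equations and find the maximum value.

Lagrange conditions: 2 = 2*lambda*x, 1 = 2*lambda*y, 1 = 2*lambda*z
So x:2 = y:1 = z:1, i.e. x = 2t, y = 1t, z = 1t
Constraint: t^2*(2^2 + 1^2 + 1^2) = 12
  t^2 * 6 = 12  =>  t = sqrt(2)
Maximum = 2*2t + 1*1t + 1*1t = 6*sqrt(2) = sqrt(72)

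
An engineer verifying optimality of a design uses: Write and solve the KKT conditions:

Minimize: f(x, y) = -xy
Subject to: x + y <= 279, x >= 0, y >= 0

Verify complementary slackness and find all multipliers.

Problem: min -xy s.t. x + y <= 279 (multiplier lambda), x >= 0 (mu_x), y >= 0 (mu_y)
KKT stationarity: -y + lambda - mu_x = 0, -x + lambda - mu_y = 0, with lambda, mu_x, mu_y >= 0
Complementary slackness: lambda*(x + y - 279) = 0, mu_x*x = 0, mu_y*y = 0
If lambda = 0: y = -mu_x <= 0 and x = -mu_y <= 0 force x = y = 0 with f = 0; but x = y = 279/2 is feasible with f = -77841/4 < 0, so this is not the minimum. Hence lambda > 0 and x + y = 279.
Try x > 0, y > 0 (so mu_x = mu_y = 0): y = lambda, x = lambda => x = y = lambda
x + y = 279 => 2*lambda = 279 => lambda = 279/2
x* = y* = 279/2 > 0, consistent with mu_x = mu_y = 0.
(Any feasible point with x = 0 or y = 0 has f = 0 > -77841/4, so the minimum is not on those boundaries.)
min(-xy) = -77841/4 (i.e. max xy = 77841/4)
Multipliers: lambda = 279/2, mu_x = 0, mu_y = 0
Complementary slackness: lambda*(x + y - 279) = 279/2*(279/2 + 279/2 - 279) = 0, mu_x*x = 0*279/2 = 0, mu_y*y = 0*279/2 = 0. Satisfied.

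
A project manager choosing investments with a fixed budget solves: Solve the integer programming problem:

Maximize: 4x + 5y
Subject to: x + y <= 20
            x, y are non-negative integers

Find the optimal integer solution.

Objective: 4x + 5y, constraint: x + y <= 20
Coefficient of y is 5 > coefficient of x is 4, so allocate the entire budget to y.
Optimal: x = 0, y = 20, value = 100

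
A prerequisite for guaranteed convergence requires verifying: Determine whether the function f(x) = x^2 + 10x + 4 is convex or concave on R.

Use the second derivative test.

f(x) = x^2 + 10x + 4
f'(x) = 2x + 10
f''(x) = 2
Since f''(x) = 2 > 0 for all x, f is convex on R.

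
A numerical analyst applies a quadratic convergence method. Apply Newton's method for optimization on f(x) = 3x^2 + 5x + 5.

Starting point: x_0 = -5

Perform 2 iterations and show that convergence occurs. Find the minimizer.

f(x) = 3x^2 + 5x + 5, f'(x) = 6x + (5), f''(x) = 6
Step 1: f'(-5) = -25, x_1 = -5 - -25/6 = -5/6
Step 2: f'(-5/6) = 0, x_2 = -5/6 (converged)
Newton's method converges in 1 step for quadratics.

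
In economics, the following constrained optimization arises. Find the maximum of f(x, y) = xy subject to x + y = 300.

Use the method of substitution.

Substitute y = 300 - x into f(x,y) = xy:
g(x) = x(300 - x) = 300x - x^2
g'(x) = 300 - 2x = 0  =>  x = 150
y = 300 - 150 = 150
Maximum value = 150 * 150 = 22500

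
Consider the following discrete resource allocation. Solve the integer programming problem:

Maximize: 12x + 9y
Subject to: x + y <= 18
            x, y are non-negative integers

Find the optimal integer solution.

Objective: 12x + 9y, constraint: x + y <= 18
Coefficient of x is 12 >= coefficient of y is 9, so allocate the entire budget to x.
Optimal: x = 18, y = 0, value = 216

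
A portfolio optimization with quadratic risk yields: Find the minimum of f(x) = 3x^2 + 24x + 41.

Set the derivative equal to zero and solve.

f(x) = 3x^2 + 24x + 41
f'(x) = 6x + (24) = 0
x = -24/6 = -4
f(-4) = -7
Since f''(x) = 6 > 0, this is a minimum.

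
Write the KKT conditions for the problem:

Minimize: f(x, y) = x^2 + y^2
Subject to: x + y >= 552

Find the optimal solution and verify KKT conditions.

KKT conditions for min x^2 + y^2 s.t. x + y >= 552:
Stationarity: 2x = mu, 2y = mu
So x = y = mu/2.
Complementary slackness: mu*(x + y - 552) = 0
Primal feasibility: x + y >= 552; dual feasibility: mu >= 0
If mu = 0 then x = y = 0, but 0 + 0 < 552 is infeasible, so the constraint is active.
Constraint active: x + y = 2*(mu/2) = 552 => mu = 552
x = y = 276, f = 152352
Verify: stationarity 2*276 = 552 = mu; primal 276 + 276 = 552 >= 552; dual mu = 552 >= 0; complementary slackness 552*(552 - 552) = 0. All KKT conditions hold.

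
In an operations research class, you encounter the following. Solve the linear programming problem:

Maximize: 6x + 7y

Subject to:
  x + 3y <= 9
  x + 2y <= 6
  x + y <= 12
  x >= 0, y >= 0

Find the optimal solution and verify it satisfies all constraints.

Feasible vertices: (0, 0), (0, 3), (6, 0)
Objective 6x + 7y at each vertex:
  (0, 0): 0
  (0, 3): 21
  (6, 0): 36
Maximum is 36 at (6, 0).
Verify constraints at (x, y) = (6, 0):
  1*6 + 3*0 = 6 <= 9
  1*6 + 2*0 = 6 <= 6 (active)
  1*6 + 1*0 = 6 <= 12
  x = 6 >= 0, y = 0 >= 0. All constraints satisfied.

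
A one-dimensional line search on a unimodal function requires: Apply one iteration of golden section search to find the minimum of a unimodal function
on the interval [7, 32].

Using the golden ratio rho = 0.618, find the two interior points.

Golden section search on [7, 32].
Golden ratio rho = 0.618 (approx).
Interior points:
  x_1 = 7 + (1-0.618)*25 = 16.5500
  x_2 = 7 + 0.618*25 = 22.4500
Compare f(x_1) and f(x_2) to determine which subinterval to keep.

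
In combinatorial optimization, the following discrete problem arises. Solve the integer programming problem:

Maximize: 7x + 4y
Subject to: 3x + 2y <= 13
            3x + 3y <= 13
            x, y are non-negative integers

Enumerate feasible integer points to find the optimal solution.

Constraint 1: 3x + 2y <= 13
Constraint 2: 3x + 3y <= 13
Feasible x range (need y >= 0): 0 <= x <= min(13/3, 13/3) => x in {0, ..., 4}.
Enumerate feasible integer points row by row (the coefficient of y is 4 > 0, so for each x the largest feasible y gives the best value):
  x = 0: y <= min((13 - 3*0)/2, (13 - 3*0)/3) => y in {0, ..., 4}; best 7*0 + 4*4 = 16
  x = 1: y <= min((13 - 3*1)/2, (13 - 3*1)/3) => y in {0, ..., 3}; best 7*1 + 4*3 = 19
  x = 2: y <= min((13 - 3*2)/2, (13 - 3*2)/3) => y in {0, ..., 2}; best 7*2 + 4*2 = 22
  x = 3: y <= min((13 - 3*3)/2, (13 - 3*3)/3) => y in {0, ..., 1}; best 7*3 + 4*1 = 25
  x = 4: y <= min((13 - 3*4)/2, (13 - 3*4)/3) => y in {0}; best 7*4 + 4*0 = 28
The maximum 7x + 4y = 28 is achieved at x = 4, y = 0.
Check: 3*4 + 2*0 = 12 <= 13 and 3*4 + 3*0 = 12 <= 13.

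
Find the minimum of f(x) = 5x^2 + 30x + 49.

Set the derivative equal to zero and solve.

f(x) = 5x^2 + 30x + 49
f'(x) = 10x + (30) = 0
x = -30/10 = -3
f(-3) = 4
Since f''(x) = 10 > 0, this is a minimum.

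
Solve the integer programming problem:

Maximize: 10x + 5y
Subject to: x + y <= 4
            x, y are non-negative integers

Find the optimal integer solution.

Objective: 10x + 5y, constraint: x + y <= 4
Coefficient of x is 10 >= coefficient of y is 5, so allocate the entire budget to x.
Optimal: x = 4, y = 0, value = 40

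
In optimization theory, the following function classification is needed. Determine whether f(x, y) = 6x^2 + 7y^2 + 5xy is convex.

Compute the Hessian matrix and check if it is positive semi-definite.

f(x,y) = 6x^2 + 7y^2 + 5xy
Hessian H = [[12, 5], [5, 14]]
trace(H) = 26, det(H) = 143
Eigenvalues: (26 +/- sqrt(104)) / 2 = 18.1, 7.901
Since both eigenvalues > 0, f is convex.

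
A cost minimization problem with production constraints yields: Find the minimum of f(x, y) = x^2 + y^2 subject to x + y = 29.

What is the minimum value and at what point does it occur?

Substitute y = 29 - x into f(x,y) = x^2 + y^2:
g(x) = x^2 + (29 - x)^2 = 2x^2 - 58x + 841
g'(x) = 4x - 58 = 0  =>  x = 29/2
y = 29 - 29/2 = 29/2
Minimum value = (29/2)^2 + (29/2)^2 = 841/2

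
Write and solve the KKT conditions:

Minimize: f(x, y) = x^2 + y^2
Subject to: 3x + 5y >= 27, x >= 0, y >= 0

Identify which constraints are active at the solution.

KKT conditions for min x^2 + y^2 s.t. 3x + 5y >= 27, x >= 0, y >= 0:
Stationarity: 2x = mu*3 + mu_x, 2y = mu*5 + mu_y, with mu, mu_x, mu_y >= 0
Complementary slackness: mu*(3x + 5y - 27) = 0, mu_x*x = 0, mu_y*y = 0
(0, 0) is infeasible (3*0 + 5*0 < 27), so if mu = 0 stationarity would force x = mu_x/2 >= 0, y = mu_y/2 >= 0 with mu_x*x = mu_y*y = 0, i.e. x = y = 0: contradiction. Hence mu > 0 and 3x + 5y = 27 is active.
Try x > 0, y > 0 (so mu_x = mu_y = 0): x = 3*mu/2, y = 5*mu/2
Substitute: 3*(3*mu/2) + 5*(5*mu/2) = 27
  mu*34/2 = 27 => mu = 27/17
x* = 81/34 > 0, y* = 135/34 > 0, consistent with mu_x = mu_y = 0.
f is convex and the constraints are linear, so this KKT point is the global minimum.
f* = 729/34
Active constraints: 3x + 5y >= 27 (holds with equality, mu = 27/17 > 0); x >= 0 and y >= 0 are inactive (mu_x = mu_y = 0).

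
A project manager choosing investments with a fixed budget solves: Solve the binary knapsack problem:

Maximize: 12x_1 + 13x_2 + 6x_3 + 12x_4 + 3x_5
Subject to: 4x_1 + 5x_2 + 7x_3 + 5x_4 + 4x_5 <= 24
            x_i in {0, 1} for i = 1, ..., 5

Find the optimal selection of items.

Items: item 1 (v=12, w=4), item 2 (v=13, w=5), item 3 (v=6, w=7), item 4 (v=12, w=5), item 5 (v=3, w=4)
Capacity: 24
Checking all 32 subsets (w = total weight, v = total value):
  {}: w = 0, v = 0
  {1}: w = 4, v = 12
  {2}: w = 5, v = 13
  {3}: w = 7, v = 6
  {4}: w = 5, v = 12
  {5}: w = 4, v = 3
  {1, 2}: w = 9, v = 25
  {1, 3}: w = 11, v = 18
  {1, 4}: w = 9, v = 24
  {1, 5}: w = 8, v = 15
  {2, 3}: w = 12, v = 19
  {2, 4}: w = 10, v = 25
  {2, 5}: w = 9, v = 16
  {3, 4}: w = 12, v = 18
  {3, 5}: w = 11, v = 9
  {4, 5}: w = 9, v = 15
  {1, 2, 3}: w = 16, v = 31
  {1, 2, 4}: w = 14, v = 37
  {1, 2, 5}: w = 13, v = 28
  {1, 3, 4}: w = 16, v = 30
  {1, 3, 5}: w = 15, v = 21
  {1, 4, 5}: w = 13, v = 27
  {2, 3, 4}: w = 17, v = 31
  {2, 3, 5}: w = 16, v = 22
  {2, 4, 5}: w = 14, v = 28
  {3, 4, 5}: w = 16, v = 21
  {1, 2, 3, 4}: w = 21, v = 43
  {1, 2, 3, 5}: w = 20, v = 34
  {1, 2, 4, 5}: w = 18, v = 40
  {1, 3, 4, 5}: w = 20, v = 33
  {2, 3, 4, 5}: w = 21, v = 34
  {1, 2, 3, 4, 5}: w = 25 > 24, infeasible
Best feasible subset: items [1, 2, 3, 4]
Total weight: 21 <= 24, total value: 43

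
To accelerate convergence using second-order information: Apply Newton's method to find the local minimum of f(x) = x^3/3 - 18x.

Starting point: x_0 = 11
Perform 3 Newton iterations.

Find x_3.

f(x) = x^3/3 - 18x
f'(x) = x^2 - 18, f''(x) = 2x
Newton update: x_{n+1} = x_n - (x_n^2 - 18)/(2*x_n)
Step 1: x_0 = 11, f'=103, f''=22, x_1 = 139/22
Step 2: x_1 = 139/22, f'=10609/484, f''=139/11, x_2 = 28033/6116
Step 3: x_2 = 28033/6116, f'=112550881/37405456, f''=28033/3058, x_3 = 1459147297/342899656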